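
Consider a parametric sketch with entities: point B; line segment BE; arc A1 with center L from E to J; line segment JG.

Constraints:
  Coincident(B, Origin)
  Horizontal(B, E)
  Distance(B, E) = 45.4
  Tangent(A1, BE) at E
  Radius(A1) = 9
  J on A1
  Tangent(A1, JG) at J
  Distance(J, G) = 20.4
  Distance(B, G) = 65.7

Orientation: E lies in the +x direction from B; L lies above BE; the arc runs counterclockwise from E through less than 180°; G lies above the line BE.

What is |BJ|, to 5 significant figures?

54.228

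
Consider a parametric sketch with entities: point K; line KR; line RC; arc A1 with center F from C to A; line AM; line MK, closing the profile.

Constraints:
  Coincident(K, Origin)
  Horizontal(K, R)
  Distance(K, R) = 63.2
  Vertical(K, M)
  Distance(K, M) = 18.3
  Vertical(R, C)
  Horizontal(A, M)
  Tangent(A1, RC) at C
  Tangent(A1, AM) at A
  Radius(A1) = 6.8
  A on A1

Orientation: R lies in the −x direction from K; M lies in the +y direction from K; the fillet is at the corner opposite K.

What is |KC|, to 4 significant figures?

64.24

K is at the origin; K and R share the same y with |KR| = 63.2 and R on the −x side, so R = (-63.20, 0.000). K and M share the same x with |KM| = 18.3 and M on the +y side, so M = (0.000, 18.30). The virtual corner opposite K is at (-63.20, 18.30). Since A1 is tangent to RC there, FC ⟂ RC and the tangent condition forces FA to be normal to AM, with radius 6.8, so the center F sits 6.8 in from both sides at F = (-56.40, 11.50). That places the tangent points at C = (-63.20, 11.50) on RC and A = (-56.40, 18.30) on AM. Then |KC| = |C − K| = 64.24.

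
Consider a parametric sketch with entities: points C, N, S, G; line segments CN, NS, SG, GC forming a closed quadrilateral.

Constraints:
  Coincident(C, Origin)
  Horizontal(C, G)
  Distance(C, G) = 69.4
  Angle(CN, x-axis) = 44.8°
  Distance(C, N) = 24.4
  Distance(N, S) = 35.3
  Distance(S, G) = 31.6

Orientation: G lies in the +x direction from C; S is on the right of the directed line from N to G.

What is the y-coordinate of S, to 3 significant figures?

-10.3

C is at the origin; C and G share the same y with |CG| = 69.4 and G in +x, so G = (69.4, 0). CN runs at 44.8° with |CN| = 24.4, so N = (17.3, 17.2). S is determined by |NS| = 35.3 and |SG| = 31.6 together: it lies at the intersection of circle(N, 35.3) and circle(G, 31.6). With |NG| = 54.9, the foot of the radical line on NG is 29.7 from N and the perpendicular offset is √(35.3² − 29.7²) = 19.1. Taking the right-of-NG solution: S = (39.5, -10.3).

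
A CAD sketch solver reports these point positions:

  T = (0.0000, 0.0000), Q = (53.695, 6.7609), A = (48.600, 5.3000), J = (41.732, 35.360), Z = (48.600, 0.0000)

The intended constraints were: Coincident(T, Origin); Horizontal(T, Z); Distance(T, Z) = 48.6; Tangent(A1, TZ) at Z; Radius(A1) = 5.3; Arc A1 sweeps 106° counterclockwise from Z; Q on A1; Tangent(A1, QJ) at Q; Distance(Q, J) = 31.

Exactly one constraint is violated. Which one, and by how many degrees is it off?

Tangent(A1, QJ) at Q — off by 6.70°.

T = (0.00, 0.00) ✓; T.y = 0.00, Z.y = 0.00 ✓; |TZ| = 48.60 ✓; ∠(AZ, ZT) = 90.00° ✓; |AZ| = 5.300 ✓; bearing(A→Q) − bearing(A→Z) = 106.0° ✓; |AQ| = 5.300 ✓; ∠(AQ, QJ) = 83.30° ✗; |QJ| = 31.00 ✓.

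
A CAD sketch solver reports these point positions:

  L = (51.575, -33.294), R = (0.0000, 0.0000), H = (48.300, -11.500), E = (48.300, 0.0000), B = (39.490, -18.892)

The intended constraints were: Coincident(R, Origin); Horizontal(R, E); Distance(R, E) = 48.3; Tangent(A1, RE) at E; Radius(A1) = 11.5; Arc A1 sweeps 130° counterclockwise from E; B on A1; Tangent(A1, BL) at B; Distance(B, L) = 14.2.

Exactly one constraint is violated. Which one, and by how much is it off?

Distance(B, L) = 14.2 — off by 4.60.

R = (0.00, 0.00) ✓; R.y = 0.00, E.y = 0.00 ✓; |RE| = 48.30 ✓; ∠(HE, ER) = 90.00° ✓; |HE| = 11.50 ✓; bearing(H→B) − bearing(H→E) = 130.0° ✓; |HB| = 11.50 ✓; ∠(HB, BL) = 90.00° ✓; |BL| = 18.80 ✗.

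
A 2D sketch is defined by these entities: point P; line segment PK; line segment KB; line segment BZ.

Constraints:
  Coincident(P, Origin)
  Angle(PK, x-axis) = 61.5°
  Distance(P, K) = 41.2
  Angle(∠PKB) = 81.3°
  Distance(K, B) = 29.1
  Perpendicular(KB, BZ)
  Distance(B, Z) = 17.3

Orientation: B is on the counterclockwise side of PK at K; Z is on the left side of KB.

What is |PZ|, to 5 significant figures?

32.737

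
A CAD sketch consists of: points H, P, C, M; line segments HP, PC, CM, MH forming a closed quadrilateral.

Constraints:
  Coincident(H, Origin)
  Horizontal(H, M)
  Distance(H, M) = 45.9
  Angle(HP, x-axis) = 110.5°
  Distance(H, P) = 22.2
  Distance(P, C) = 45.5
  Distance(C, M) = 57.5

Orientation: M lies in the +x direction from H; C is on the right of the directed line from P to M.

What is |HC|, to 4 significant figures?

25.40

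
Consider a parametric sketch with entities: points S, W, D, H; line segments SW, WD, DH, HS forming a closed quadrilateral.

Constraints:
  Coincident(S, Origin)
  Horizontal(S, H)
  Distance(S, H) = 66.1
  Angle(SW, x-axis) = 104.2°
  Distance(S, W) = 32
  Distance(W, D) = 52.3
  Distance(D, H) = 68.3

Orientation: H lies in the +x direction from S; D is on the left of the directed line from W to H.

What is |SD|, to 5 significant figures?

70.259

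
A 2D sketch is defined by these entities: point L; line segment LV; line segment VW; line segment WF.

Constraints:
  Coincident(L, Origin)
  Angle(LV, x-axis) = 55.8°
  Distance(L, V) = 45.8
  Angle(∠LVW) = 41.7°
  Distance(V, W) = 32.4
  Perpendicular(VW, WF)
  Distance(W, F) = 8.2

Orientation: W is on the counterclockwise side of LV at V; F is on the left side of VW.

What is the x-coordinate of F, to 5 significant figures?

-3.6828

L is at the origin; LV runs at 55.8° with length 45.8, so V = 45.8·(cos 55.8°, sin 55.8°) = (25.743, 37.880). ∠LVW = 41.7°, so VW runs at 55.8° + (180° − 41.7°) = 194.10° from the x-axis; with |VW| = 32.4, W = V + 32.4·(cos 194.10°, sin 194.10°) = (-5.6804, 29.987). VW is perpendicular to WF; with |WF| = 8.2 on the left of VW, F = W + 8.2·(0.24362, -0.96987) = (-3.6828, 22.034). So F.x = -3.6828.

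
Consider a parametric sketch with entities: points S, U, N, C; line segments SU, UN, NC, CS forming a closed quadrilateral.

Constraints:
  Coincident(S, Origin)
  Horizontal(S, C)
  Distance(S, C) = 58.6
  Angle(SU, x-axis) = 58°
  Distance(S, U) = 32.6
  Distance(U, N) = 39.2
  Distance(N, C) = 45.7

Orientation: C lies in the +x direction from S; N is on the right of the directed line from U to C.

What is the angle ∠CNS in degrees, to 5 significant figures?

126.94°

S is at the origin; SC is horizontal with |SC| = 58.6 and C in +x, so C = (58.6, 0). SU runs at 58.0° with |SU| = 32.6, so U = (17.275, 27.646). N is determined by |UN| = 39.2 and |NC| = 45.7 together: it lies at the intersection of circle(U, 39.2) and circle(C, 45.7). With |UC| = 49.720, the foot of the radical line on UC is 19.310 from U and the perpendicular offset is √(39.2² − 19.310²) = 34.114. Taking the right-of-UC solution: N = (14.356, -11.445).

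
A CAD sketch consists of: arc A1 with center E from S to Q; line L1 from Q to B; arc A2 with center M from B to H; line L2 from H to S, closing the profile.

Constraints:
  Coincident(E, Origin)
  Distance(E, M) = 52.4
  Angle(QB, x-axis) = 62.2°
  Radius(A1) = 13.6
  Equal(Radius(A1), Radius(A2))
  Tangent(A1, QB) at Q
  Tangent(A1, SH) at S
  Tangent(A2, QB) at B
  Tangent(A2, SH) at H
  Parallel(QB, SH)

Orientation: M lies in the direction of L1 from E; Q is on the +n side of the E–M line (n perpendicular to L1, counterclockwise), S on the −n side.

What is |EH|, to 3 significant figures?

54.1

Tangency of A1 to both parallel lines with radius 13.6 puts Q and S at E ± 13.6·n: Q = (-12.0, 6.34), S = (12.0, -6.34). Equal radii place B and H the same way about M: B = M + 13.6·n = (12.4, 52.7), H = M − 13.6·n = (36.5, 40.0). Then |EH| = |H − E| = 54.1.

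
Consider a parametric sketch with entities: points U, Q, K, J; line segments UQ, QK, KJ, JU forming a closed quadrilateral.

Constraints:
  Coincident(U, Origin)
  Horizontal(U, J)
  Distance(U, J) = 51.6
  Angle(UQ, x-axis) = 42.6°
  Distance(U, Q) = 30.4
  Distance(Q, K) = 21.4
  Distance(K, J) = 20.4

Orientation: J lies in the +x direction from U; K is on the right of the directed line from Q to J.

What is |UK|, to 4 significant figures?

31.25

Checks: |QK| = 21.40 ✓; |KJ| = 20.40 ✓.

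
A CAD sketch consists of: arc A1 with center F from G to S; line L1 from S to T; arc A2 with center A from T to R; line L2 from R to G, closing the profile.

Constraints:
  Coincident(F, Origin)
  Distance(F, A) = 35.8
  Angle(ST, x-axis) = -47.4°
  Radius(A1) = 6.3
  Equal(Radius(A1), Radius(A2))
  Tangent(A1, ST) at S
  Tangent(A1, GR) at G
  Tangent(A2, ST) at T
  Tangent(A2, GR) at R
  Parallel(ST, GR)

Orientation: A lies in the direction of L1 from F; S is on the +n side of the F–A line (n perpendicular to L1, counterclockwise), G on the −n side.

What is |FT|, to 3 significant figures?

36.4

Tangency of A1 to both parallel lines with radius 6.3 puts S and G at F ± 6.3·n: S = (4.64, 4.26), G = (-4.64, -4.26). Equal radii place T and R the same way about A: T = A + 6.3·n = (28.9, -22.1), R = A − 6.3·n = (19.6, -30.6). Then |FT| = |T − F| = 36.4.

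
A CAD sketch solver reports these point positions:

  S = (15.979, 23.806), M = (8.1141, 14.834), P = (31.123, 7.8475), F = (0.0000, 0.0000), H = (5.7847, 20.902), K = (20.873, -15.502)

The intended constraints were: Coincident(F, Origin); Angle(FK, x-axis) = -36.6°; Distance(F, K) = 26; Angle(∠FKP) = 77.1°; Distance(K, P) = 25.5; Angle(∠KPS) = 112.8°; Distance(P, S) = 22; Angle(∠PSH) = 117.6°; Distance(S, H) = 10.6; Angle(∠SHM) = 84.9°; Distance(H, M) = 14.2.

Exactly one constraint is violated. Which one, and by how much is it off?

Distance(H, M) = 14.2 — off by 7.70.

F = (0.00, 0.00) ✓; FK at -36.60° ✓; |FK| = 26.00 ✓; ∠FKP = 77.10° ✓; |KP| = 25.50 ✓; ∠KPS = 112.8° ✓; |PS| = 22.00 ✓; ∠PSH = 117.6° ✓; |SH| = 10.60 ✓; ∠SHM = 84.90° ✓; |HM| = 6.500 ✗.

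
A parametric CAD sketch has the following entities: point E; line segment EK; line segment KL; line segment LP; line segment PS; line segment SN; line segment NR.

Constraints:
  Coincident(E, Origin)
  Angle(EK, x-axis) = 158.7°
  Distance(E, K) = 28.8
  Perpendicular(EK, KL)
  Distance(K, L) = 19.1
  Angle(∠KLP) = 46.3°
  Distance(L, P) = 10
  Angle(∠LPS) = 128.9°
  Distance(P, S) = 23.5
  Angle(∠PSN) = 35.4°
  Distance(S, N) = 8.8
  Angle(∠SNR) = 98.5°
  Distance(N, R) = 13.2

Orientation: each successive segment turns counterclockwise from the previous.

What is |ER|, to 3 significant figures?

18.4

E is at the origin; EK runs at 158.7° with length 28.8, so K = (-26.8, 10.5). EK is perpendicular to KL, so KL runs at -111°; with |KL| = 19.1, L = (-33.8, -7.33). ∠KLP = 46.3° gives LP at 22.4° from the x-axis; with |LP| = 10.0, P = (-24.5, -3.52). ∠LPS = 128.9° gives PS at 73.5° from the x-axis; with |PS| = 23.5, S = (-17.9, 19.0). ∠PSN = 35.4° gives SN at -142° from the x-axis; with |SN| = 8.8, N = (-24.8, 13.6). ∠SNR = 98.5° gives NR at -60.4° from the x-axis; with |NR| = 13.2, R = (-18.3, 2.10). Then |ER| = |R − E| = 18.4.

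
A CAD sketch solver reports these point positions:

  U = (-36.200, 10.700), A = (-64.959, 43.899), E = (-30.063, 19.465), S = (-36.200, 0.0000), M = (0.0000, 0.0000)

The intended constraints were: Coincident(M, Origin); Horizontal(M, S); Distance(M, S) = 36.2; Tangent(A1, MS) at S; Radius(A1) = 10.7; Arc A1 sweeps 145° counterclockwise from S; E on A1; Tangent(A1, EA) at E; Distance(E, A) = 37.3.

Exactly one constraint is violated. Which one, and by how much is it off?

Distance(E, A) = 37.3 — off by 5.30.

M = (0.00, 0.00) ✓; M.y = 0.00, S.y = 0.00 ✓; |MS| = 36.20 ✓; ∠(US, SM) = 90.00° ✓; |US| = 10.70 ✓; bearing(U→E) − bearing(U→S) = 145.0° ✓; |UE| = 10.70 ✓; ∠(UE, EA) = 90.00° ✓; |EA| = 42.60 ✗.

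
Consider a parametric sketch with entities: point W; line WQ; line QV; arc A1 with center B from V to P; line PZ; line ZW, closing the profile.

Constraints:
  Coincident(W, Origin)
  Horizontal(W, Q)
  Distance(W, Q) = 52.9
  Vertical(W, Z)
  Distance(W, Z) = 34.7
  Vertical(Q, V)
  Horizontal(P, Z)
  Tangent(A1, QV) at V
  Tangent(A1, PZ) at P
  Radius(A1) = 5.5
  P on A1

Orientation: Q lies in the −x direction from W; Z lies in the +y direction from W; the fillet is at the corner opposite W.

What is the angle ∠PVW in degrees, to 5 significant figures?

73.898°

W is at the origin; WQ is horizontal with |WQ| = 52.9 and Q on the −x side, so Q = (-52.900, 0.0000). WZ is vertical with |WZ| = 34.7 and Z on the +y side, so Z = (0.0000, 34.700). The virtual corner opposite W is at (-52.900, 34.700). A1 meets QV tangentially, so BV is at right angles to QV and the tangent condition forces BP to be normal to PZ, with radius 5.5, so the center B sits 5.5 in from both sides at B = (-47.400, 29.200). That places the tangent points at V = (-52.900, 29.200) on QV and P = (-47.400, 34.700) on PZ. Then cos ∠PVW = VP·VW / (|VP||VW|), giving 73.898°.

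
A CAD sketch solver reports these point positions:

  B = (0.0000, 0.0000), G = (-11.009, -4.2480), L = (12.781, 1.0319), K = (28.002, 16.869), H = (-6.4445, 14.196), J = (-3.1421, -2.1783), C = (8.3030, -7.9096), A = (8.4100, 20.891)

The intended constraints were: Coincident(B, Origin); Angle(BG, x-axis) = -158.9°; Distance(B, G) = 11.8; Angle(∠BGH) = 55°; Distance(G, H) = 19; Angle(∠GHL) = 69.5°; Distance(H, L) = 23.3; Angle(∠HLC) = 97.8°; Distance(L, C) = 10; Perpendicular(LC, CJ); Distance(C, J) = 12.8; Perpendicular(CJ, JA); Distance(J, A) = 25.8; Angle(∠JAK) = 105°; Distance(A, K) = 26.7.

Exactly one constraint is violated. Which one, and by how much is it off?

Distance(A, K) = 26.7 — off by 6.70.

B = (0.00, 0.00) ✓; BG at -158.9° ✓; |BG| = 11.80 ✓; ∠BGH = 55.00° ✓; |GH| = 19.00 ✓; ∠GHL = 69.50° ✓; |HL| = 23.30 ✓; ∠HLC = 97.80° ✓; |LC| = 10.00 ✓; ∠(LC, CJ) = 90.00° ✓; |CJ| = 12.80 ✓; ∠(CJ, JA) = 90.00° ✓; |JA| = 25.80 ✓; ∠JAK = 105.0° ✓; |AK| = 20.00 ✗.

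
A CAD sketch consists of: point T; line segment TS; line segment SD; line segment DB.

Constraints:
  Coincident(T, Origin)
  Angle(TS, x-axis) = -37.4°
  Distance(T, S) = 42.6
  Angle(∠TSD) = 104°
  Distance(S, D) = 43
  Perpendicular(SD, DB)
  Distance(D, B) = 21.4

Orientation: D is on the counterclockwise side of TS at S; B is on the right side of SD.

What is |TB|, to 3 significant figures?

82.3

T is at the origin; TS runs at -37.4° with length 42.6, so S = 42.6·(cos -37.4°, sin -37.4°) = (33.8, -25.9). ∠TSD = 104.0°, so SD runs at -37.4° + (180° − 104.0°) = 38.6° from the x-axis; with |SD| = 43.0, D = S + 43.0·(cos 38.6°, sin 38.6°) = (67.4, 0.953). The perpendicularity gives DB at right angles to SD; with |DB| = 21.4 on the right of SD, B = D + 21.4·(0.624, -0.782) = (80.8, -15.8). Then |TB| = |B − T| = 82.3.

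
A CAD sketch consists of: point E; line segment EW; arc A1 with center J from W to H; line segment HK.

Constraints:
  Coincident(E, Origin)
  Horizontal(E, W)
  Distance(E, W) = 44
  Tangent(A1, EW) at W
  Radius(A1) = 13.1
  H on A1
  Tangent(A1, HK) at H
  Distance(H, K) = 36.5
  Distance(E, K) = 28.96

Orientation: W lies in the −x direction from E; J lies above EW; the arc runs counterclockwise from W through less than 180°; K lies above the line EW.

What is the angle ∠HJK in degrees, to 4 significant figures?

70.26°

E is at the origin; E and W share the same y with |EW| = 44.0 and W on the −x side, so W = (-44.00, 0.000). Since A1 is tangent to EW there, JW ⟂ EW, so J = W + (0, 13.1) = (-44.00, 13.10). Since JH ⟂ HK (tangency), |JK| = √(13.1² + 36.5²) = 38.78 regardless of where H sits on A1. So K lies on both circle(E, 28.96) and circle(J, 38.78); the above-EW intersection is K = (-8.114, 27.80). H is the foot of the tangent from K: H = (-35.23, 3.368).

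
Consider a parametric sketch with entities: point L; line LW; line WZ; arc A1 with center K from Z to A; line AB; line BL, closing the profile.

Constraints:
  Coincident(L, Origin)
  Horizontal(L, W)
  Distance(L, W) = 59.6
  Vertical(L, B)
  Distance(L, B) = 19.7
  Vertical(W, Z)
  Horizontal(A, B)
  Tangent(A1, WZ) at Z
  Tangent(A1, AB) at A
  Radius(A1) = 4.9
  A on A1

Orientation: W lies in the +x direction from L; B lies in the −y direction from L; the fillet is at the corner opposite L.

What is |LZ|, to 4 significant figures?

61.41

L is at the origin; L and W share the same y with |LW| = 59.6 and W on the +x side, so W = (59.60, 0.000). LB is vertical with |LB| = 19.7 and B on the −y side, so B = (0.000, -19.70). The virtual corner opposite L is at (59.60, -19.70). Since A1 is tangent to WZ there, KZ ⟂ WZ and A1 meets AB tangentially, so KA is at right angles to AB, with radius 4.9, so the center K sits 4.9 in from both sides at K = (54.70, -14.80). That places the tangent points at Z = (59.60, -14.80) on WZ and A = (54.70, -19.70) on AB. Then |LZ| = |Z − L| = 61.41.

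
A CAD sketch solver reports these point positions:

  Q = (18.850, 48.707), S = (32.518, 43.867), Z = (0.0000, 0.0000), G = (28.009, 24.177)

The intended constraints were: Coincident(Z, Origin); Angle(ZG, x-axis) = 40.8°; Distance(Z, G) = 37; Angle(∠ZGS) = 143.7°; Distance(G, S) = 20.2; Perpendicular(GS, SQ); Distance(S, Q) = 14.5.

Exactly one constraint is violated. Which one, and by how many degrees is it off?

Perpendicular(GS, SQ) — off by 6.60°.

Z = (0.00, 0.00) ✓; ZG at 40.80° ✓; |ZG| = 37.00 ✓; ∠ZGS = 143.7° ✓; |GS| = 20.20 ✓; ∠(GS, SQ) = 83.40° ✗; |SQ| = 14.50 ✓.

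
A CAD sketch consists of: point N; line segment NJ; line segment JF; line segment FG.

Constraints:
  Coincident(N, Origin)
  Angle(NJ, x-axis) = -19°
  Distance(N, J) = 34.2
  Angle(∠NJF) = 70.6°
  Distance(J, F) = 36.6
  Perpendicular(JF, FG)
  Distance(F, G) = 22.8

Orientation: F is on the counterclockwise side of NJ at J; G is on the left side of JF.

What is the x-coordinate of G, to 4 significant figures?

9.282

N is at the origin; NJ runs at -19.0° with length 34.2, so J = 34.2·(cos -19.0°, sin -19.0°) = (32.34, -11.13). ∠NJF = 70.6°, so JF runs at -19.0° + (180° − 70.6°) = 90.40° from the x-axis; with |JF| = 36.6, F = J + 36.6·(cos 90.40°, sin 90.40°) = (32.08, 25.46). The perpendicularity gives FG at right angles to JF; with |FG| = 22.8 on the left of JF, G = F + 22.8·(-1.000, -0.006981) = (9.282, 25.31). So G.x = 9.282.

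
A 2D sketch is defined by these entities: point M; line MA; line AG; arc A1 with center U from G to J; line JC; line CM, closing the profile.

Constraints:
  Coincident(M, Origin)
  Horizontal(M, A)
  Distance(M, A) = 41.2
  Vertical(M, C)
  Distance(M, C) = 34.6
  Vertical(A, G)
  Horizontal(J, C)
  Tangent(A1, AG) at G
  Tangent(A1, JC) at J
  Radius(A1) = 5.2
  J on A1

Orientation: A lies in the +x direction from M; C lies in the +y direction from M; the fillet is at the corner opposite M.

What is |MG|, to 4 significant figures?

50.61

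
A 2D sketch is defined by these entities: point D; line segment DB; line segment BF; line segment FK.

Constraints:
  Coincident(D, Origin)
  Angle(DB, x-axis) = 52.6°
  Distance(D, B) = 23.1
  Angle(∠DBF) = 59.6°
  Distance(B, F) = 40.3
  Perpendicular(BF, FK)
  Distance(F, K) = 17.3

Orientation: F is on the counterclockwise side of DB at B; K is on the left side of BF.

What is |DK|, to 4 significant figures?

28.73

D is at the origin; DB runs at 52.6° with length 23.1, so B = 23.1·(cos 52.6°, sin 52.6°) = (14.03, 18.35). ∠DBF = 59.6°, so BF runs at 52.6° + (180° − 59.6°) = 173.0° from the x-axis; with |BF| = 40.3, F = B + 40.3·(cos 173.0°, sin 173.0°) = (-25.97, 23.26). BF ⟂ FK; with |FK| = 17.3 on the left of BF, K = F + 17.3·(-0.1219, -0.9925) = (-28.08, 6.091). Then |DK| = |K − D| = 28.73.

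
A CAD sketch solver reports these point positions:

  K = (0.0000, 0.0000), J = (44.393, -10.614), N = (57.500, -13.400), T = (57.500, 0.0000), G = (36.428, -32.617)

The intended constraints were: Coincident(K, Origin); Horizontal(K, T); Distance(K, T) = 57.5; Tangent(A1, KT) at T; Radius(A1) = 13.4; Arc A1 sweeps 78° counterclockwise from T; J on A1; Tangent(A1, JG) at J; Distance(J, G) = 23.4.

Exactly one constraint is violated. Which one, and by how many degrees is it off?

Tangent(A1, JG) at J — off by 7.90°.

K = (0.00, 0.00) ✓; K.y = 0.00, T.y = 0.00 ✓; |KT| = 57.50 ✓; ∠(NT, TK) = 90.00° ✓; |NT| = 13.40 ✓; bearing(N→J) − bearing(N→T) = 78.00° ✓; |NJ| = 13.40 ✓; ∠(NJ, JG) = 97.90° ✗; |JG| = 23.40 ✓.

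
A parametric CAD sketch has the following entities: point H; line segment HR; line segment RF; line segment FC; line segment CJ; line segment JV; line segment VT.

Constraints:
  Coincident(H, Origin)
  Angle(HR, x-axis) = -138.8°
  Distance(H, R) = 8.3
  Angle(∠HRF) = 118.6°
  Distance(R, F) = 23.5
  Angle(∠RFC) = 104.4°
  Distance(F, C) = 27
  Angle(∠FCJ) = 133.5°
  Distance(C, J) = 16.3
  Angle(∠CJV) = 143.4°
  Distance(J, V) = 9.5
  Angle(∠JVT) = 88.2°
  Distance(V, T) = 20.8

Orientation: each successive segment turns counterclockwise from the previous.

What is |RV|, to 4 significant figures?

45.23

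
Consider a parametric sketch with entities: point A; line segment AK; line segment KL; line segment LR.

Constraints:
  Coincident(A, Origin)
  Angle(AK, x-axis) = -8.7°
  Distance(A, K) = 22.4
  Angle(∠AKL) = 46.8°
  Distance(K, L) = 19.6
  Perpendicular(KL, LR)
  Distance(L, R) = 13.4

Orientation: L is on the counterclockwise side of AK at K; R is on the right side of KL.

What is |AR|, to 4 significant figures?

30.03

∠AKL = 46.8°, so KL runs at -8.7° + (180° − 46.8°) = 124.5° from the x-axis; with |KL| = 19.6, L = K + 19.6·(cos 124.5°, sin 124.5°) = (11.04, 12.76). The perpendicularity gives LR at right angles to KL; with |LR| = 13.4 on the right of KL, R = L + 13.4·(0.8241, 0.5664) = (22.08, 20.35). Then |AR| = |R − A| = 30.03.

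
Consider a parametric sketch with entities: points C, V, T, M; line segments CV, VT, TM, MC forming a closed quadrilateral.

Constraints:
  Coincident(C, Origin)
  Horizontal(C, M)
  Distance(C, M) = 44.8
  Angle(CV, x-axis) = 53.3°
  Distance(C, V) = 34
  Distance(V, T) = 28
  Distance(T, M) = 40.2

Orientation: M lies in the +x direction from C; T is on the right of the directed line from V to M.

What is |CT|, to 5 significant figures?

6.2177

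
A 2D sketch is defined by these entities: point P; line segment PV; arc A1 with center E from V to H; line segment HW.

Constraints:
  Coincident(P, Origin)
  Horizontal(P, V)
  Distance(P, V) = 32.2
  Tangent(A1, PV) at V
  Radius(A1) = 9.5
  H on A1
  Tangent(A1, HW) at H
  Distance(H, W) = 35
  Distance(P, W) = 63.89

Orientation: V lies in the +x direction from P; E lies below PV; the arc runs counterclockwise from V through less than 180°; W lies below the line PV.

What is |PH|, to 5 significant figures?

29.575

P is at the origin; P and V share the same y with |PV| = 32.2 and V on the +x side, so V = (32.200, 0.0000). A1 meets PV tangentially, so EV is at right angles to PV, so E = V + (0, -9.5) = (32.200, -9.5000). Since EH ⟂ HW (tangency), |EW| = √(9.5² + 35.0²) = 36.266 regardless of where H sits on A1. So W lies on both circle(P, 63.89) and circle(E, 36.266); the below-PV intersection is W = (48.033, -42.128). H is the foot of the tangent from W: H = (25.038, -15.742).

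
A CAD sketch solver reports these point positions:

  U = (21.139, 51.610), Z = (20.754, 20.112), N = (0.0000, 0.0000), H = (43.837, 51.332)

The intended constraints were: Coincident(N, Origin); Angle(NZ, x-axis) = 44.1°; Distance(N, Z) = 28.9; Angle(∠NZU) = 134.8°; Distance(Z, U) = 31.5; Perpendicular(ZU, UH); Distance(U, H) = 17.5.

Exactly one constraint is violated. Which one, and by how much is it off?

Distance(U, H) = 17.5 — off by 5.20.

N = (0.00, 0.00) ✓; NZ at 44.10° ✓; |NZ| = 28.90 ✓; ∠NZU = 134.8° ✓; |ZU| = 31.50 ✓; ∠(ZU, UH) = 90.00° ✓; |UH| = 22.70 ✗.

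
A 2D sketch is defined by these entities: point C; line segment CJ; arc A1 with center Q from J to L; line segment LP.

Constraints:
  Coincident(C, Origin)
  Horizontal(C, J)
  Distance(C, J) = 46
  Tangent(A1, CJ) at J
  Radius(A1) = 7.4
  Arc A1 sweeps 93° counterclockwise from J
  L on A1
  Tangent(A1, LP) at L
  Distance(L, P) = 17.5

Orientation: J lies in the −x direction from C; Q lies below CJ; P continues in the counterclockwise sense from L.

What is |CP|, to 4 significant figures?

58.24

C is at the origin; C and J share the same y with |CJ| = 46.0 and J on the −x side, so J = (-46.00, 0.000). Tangency of A1 to CJ means the radius QJ is perpendicular to CJ, so Q = J + (0, -7.4) = (-46.00, -7.400). On A1, J sits at bearing 90° from Q; a 93° counterclockwise sweep puts L at bearing 183°, so L = Q + 7.4·(cos 183°, sin 183°) = (-53.39, -7.787). A1 meets LP tangentially, so QL is at right angles to LP, so LP runs along (−sin 183°, cos 183°); with |LP| = 17.5, P = (-52.47, -25.26). Then |CP| = |P − C| = 58.24.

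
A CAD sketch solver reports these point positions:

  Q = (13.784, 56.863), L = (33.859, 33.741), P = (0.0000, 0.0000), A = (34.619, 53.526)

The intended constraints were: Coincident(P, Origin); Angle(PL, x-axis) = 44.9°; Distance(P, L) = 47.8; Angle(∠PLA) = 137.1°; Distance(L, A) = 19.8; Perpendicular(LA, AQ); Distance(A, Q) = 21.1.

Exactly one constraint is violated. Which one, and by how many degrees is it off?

Perpendicular(LA, AQ) — off by 6.90°.

P = (0.00, 0.00) ✓; PL at 44.90° ✓; |PL| = 47.80 ✓; ∠PLA = 137.1° ✓; |LA| = 19.80 ✓; ∠(LA, AQ) = 83.10° ✗; |AQ| = 21.10 ✓.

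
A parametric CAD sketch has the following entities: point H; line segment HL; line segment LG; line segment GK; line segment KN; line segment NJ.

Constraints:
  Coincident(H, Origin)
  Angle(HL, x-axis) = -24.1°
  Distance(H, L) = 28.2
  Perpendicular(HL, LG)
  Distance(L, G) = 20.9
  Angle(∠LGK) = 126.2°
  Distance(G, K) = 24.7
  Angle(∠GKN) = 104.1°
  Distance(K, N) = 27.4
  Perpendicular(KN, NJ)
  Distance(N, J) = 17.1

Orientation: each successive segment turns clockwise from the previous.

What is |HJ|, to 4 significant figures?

5.186

∠GKN = 104.1° gives KN at 116.2° from the x-axis; with |KN| = 27.4, N = (-19.04, -11.19). The perpendicularity gives NJ at right angles to KN, so NJ runs at 26.20°; with |NJ| = 17.1, J = (-3.698, -3.636). Then |HJ| = |J − H| = 5.186.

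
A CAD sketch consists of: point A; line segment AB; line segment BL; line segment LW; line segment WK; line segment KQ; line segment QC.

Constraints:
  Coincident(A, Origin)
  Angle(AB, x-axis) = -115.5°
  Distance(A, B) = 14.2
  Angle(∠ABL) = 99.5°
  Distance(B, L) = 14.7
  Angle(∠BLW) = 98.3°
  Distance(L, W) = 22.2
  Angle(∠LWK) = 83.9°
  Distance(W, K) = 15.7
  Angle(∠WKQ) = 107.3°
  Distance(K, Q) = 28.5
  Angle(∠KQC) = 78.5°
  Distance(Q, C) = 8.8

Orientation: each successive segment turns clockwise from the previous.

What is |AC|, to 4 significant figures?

19.88

A is at the origin; AB runs at -115.5° with length 14.2, so B = (-6.113, -12.82). ∠ABL = 99.5° gives BL at 164.0° from the x-axis; with |BL| = 14.7, L = (-20.24, -8.765). ∠BLW = 98.3° gives LW at 82.30° from the x-axis; with |LW| = 22.2, W = (-17.27, 13.23). ∠LWK = 83.9° gives WK at -13.80° from the x-axis; with |WK| = 15.7, K = (-2.023, 9.490). ∠WKQ = 107.3° gives KQ at -86.50° from the x-axis; with |KQ| = 28.5, Q = (-0.2826, -18.96). ∠KQC = 78.5° gives QC at 172.0° from the x-axis; with |QC| = 8.8, C = (-8.997, -17.73). Then |AC| = |C − A| = 19.88.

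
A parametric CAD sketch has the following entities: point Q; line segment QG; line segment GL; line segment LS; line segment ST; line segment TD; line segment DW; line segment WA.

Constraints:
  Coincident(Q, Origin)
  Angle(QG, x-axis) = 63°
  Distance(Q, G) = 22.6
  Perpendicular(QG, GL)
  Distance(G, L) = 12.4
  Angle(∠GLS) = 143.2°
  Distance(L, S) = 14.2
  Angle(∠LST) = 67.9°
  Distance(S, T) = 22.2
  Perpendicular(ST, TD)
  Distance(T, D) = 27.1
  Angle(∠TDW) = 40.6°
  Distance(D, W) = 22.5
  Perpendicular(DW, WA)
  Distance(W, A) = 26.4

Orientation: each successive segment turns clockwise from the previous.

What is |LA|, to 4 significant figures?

30.14

Q is at the origin; QG runs at 63.0° with length 22.6, so G = (10.26, 20.14). QG is perpendicular to GL, so GL runs at -27.00°; with |GL| = 12.4, L = (21.31, 14.51). ∠GLS = 143.2° gives LS at -63.80° from the x-axis; with |LS| = 14.2, S = (27.58, 1.766). ∠LST = 67.9° gives ST at -175.9° from the x-axis; with |ST| = 22.2, T = (5.435, 0.1790). ST ⟂ TD, so TD runs at 94.10°; with |TD| = 27.1, D = (3.497, 27.21). ∠TDW = 40.6° gives DW at -45.30° from the x-axis; with |DW| = 22.5, W = (19.32, 11.22). The perpendicularity gives WA at right angles to DW, so WA runs at -135.3°; with |WA| = 26.4, A = (0.5586, -7.353). Then |LA| = |A − L| = 30.14.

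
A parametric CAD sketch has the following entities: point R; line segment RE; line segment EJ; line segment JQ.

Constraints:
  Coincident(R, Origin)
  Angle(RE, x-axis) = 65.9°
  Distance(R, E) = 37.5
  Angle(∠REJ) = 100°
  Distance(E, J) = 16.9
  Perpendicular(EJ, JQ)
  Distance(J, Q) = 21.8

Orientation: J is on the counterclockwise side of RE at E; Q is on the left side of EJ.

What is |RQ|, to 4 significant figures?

27.88

∠REJ = 100.0°, so EJ runs at 65.9° + (180° − 100.0°) = 145.9° from the x-axis; with |EJ| = 16.9, J = E + 16.9·(cos 145.9°, sin 145.9°) = (1.318, 43.71). EJ ⟂ JQ; with |JQ| = 21.8 on the left of EJ, Q = J + 21.8·(-0.5606, -0.8281) = (-10.90, 25.65). Then |RQ| = |Q − R| = 27.88.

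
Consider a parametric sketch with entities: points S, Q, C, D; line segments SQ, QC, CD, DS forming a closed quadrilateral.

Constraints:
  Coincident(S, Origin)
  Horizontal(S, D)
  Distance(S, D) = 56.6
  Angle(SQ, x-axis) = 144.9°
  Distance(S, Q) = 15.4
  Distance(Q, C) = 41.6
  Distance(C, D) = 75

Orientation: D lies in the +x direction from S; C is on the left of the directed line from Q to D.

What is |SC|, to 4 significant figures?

48.65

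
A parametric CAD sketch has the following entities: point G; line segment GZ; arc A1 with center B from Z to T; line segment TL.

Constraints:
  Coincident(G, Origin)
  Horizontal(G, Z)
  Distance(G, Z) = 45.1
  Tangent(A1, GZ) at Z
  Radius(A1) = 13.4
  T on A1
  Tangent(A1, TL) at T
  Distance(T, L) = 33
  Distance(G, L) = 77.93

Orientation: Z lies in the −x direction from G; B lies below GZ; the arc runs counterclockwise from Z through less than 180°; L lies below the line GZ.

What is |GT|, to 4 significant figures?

59.17

Checks: ∠(BZ, ZG) = 90.00° ✓; |BT| = 13.40 ✓; ∠(BT, TL) = 90.00° ✓; |TL| = 33.00 ✓; |GL| = 77.93 ✓.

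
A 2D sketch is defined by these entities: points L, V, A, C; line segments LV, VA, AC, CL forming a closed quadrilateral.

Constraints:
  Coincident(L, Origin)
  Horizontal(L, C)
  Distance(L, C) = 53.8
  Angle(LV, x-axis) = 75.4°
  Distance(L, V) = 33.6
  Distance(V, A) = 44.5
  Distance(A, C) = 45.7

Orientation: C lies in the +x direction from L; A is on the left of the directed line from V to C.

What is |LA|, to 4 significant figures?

68.42

Checks: LV at 75.40° ✓; |VA| = 44.50 ✓; |AC| = 45.70 ✓.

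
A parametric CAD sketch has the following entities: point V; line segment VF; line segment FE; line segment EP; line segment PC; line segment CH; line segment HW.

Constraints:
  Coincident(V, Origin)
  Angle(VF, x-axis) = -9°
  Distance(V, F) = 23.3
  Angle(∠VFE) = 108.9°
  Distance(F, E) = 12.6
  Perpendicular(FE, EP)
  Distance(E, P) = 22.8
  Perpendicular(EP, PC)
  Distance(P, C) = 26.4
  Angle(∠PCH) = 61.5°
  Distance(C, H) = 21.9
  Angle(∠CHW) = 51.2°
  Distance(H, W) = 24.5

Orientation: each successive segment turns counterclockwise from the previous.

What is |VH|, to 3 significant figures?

19.0

EP is perpendicular to PC, so PC runs at -118°; with |PC| = 26.4, C = (-3.59, -5.17). ∠PCH = 61.5° gives CH at 0.600° from the x-axis; with |CH| = 21.9, H = (18.3, -4.94). Then |VH| = |H − V| = 19.0.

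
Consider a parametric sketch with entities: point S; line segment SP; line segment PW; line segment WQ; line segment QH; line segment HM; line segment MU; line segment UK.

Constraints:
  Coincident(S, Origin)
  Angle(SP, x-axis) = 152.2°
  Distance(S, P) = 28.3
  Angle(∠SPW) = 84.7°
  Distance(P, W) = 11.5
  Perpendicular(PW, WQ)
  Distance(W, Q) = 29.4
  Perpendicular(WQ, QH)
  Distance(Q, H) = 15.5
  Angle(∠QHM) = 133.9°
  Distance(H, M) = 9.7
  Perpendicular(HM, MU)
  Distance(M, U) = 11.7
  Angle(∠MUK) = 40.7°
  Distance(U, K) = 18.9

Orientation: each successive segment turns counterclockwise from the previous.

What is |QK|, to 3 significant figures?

16.0

The perpendicularity gives MU at right angles to HM, so MU runs at -156°; with |MU| = 11.7, U = (-10.9, 9.85). ∠MUK = 40.7° gives UK at -17.1° from the x-axis; with |UK| = 18.9, K = (7.12, 4.29). Then |QK| = |K − Q| = 16.0.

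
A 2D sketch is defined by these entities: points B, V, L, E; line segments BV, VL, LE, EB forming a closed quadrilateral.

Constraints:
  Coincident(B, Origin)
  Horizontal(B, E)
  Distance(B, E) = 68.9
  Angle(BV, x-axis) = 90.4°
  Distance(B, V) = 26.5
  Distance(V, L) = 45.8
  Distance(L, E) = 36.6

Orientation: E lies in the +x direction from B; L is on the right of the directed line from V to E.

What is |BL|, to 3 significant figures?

33.1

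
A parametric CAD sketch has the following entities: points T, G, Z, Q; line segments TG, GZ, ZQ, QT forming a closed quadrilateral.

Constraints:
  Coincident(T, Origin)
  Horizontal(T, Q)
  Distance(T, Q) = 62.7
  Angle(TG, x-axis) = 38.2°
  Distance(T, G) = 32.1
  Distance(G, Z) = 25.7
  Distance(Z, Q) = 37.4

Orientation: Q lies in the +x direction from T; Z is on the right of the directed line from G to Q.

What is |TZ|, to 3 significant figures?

26.4

T is at the origin; TQ is horizontal with |TQ| = 62.7 and Q in +x, so Q = (62.7, 0). TG runs at 38.2° with |TG| = 32.1, so G = (25.2, 19.9). Z is determined by |GZ| = 25.7 and |ZQ| = 37.4 together: it lies at the intersection of circle(G, 25.7) and circle(Q, 37.4). With |GQ| = 42.4, the foot of the radical line on GQ is 12.5 from G and the perpendicular offset is √(25.7² − 12.5²) = 22.5. Taking the right-of-GQ solution: Z = (25.8, -5.84).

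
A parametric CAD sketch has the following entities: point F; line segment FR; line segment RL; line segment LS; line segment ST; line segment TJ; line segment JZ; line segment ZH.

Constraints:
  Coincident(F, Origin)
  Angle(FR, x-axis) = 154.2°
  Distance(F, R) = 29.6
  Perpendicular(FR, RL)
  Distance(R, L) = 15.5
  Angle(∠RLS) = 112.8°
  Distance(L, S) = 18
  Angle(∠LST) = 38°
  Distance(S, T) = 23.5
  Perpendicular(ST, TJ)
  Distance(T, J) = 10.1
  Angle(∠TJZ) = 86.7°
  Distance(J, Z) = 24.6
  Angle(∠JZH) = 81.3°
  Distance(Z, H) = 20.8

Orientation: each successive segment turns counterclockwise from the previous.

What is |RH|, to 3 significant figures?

28.8

∠TJZ = 86.7° gives JZ at -83.3° from the x-axis; with |JZ| = 24.6, Z = (-30.1, -16.1). ∠JZH = 81.3° gives ZH at 15.4° from the x-axis; with |ZH| = 20.8, H = (-10.0, -10.6). Then |RH| = |H − R| = 28.8.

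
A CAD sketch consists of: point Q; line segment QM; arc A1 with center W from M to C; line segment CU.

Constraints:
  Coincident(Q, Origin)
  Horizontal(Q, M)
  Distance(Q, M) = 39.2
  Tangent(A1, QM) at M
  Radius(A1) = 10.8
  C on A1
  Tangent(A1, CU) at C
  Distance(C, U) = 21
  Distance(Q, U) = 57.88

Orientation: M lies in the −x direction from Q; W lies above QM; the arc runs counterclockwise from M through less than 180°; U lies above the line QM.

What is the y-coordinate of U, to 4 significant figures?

32.85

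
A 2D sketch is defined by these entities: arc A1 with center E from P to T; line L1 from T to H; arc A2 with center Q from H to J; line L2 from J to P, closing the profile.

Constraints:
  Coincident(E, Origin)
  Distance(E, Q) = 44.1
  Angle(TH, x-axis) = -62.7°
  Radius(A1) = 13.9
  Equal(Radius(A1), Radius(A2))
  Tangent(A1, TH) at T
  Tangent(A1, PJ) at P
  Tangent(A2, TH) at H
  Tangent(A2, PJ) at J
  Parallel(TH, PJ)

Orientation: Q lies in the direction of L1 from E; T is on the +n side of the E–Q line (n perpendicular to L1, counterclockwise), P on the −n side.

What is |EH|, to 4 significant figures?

46.24

Tangency of A1 to both parallel lines with radius 13.9 puts T and P at E ± 13.9·n: T = (12.35, 6.375), P = (-12.35, -6.375). Equal radii place H and J the same way about Q: H = Q + 13.9·n = (32.58, -32.81), J = Q − 13.9·n = (7.875, -45.56). Then |EH| = |H − E| = 46.24.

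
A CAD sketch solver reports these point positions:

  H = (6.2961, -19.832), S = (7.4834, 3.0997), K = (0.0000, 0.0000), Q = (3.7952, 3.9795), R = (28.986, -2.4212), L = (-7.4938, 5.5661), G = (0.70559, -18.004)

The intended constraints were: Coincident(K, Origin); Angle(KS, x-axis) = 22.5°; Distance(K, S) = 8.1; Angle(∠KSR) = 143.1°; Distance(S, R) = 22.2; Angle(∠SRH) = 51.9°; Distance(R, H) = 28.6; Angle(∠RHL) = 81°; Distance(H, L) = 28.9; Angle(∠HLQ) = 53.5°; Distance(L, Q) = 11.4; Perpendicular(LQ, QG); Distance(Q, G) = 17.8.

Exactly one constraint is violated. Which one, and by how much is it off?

Distance(Q, G) = 17.8 — off by 4.40.

K = (0.00, 0.00) ✓; KS at 22.50° ✓; |KS| = 8.100 ✓; ∠KSR = 143.1° ✓; |SR| = 22.20 ✓; ∠SRH = 51.90° ✓; |RH| = 28.60 ✓; ∠RHL = 81.00° ✓; |HL| = 28.90 ✓; ∠HLQ = 53.50° ✓; |LQ| = 11.40 ✓; ∠(LQ, QG) = 90.00° ✓; |QG| = 22.20 ✗.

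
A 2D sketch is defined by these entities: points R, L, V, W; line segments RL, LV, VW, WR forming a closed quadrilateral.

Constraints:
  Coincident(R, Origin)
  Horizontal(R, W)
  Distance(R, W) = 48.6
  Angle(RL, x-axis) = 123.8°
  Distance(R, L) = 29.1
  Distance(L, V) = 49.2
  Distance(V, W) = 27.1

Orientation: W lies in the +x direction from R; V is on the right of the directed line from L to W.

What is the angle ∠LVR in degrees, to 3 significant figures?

22.3°

Checks: |LV| = 49.20 ✓; |VW| = 27.10 ✓.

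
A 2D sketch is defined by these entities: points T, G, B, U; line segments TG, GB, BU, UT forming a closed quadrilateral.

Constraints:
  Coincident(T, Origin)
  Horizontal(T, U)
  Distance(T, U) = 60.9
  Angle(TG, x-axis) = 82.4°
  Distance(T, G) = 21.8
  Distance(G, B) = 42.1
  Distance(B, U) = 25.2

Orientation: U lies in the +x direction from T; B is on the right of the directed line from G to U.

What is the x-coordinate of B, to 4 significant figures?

36.07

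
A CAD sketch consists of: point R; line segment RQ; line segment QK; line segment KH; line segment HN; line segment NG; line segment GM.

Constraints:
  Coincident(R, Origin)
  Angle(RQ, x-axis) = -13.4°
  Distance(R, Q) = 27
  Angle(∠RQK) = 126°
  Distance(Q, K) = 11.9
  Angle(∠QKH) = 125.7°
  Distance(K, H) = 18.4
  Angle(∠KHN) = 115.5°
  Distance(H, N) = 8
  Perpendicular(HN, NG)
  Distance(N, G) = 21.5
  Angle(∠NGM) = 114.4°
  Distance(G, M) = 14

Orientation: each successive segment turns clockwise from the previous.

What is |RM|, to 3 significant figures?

29.5

HN is perpendicular to NG, so NG runs at 83.8°; with |NG| = 21.5, G = (15.5, -10.7). ∠NGM = 114.4° gives GM at 18.2° from the x-axis; with |GM| = 14.0, M = (28.8, -6.29). Then |RM| = |M − R| = 29.5.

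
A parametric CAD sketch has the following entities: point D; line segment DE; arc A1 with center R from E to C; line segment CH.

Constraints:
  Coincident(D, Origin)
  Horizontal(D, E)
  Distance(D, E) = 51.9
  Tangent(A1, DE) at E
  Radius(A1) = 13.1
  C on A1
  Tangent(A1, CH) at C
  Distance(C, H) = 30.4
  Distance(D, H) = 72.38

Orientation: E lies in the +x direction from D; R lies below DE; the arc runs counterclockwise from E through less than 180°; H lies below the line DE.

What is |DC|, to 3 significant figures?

45.1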